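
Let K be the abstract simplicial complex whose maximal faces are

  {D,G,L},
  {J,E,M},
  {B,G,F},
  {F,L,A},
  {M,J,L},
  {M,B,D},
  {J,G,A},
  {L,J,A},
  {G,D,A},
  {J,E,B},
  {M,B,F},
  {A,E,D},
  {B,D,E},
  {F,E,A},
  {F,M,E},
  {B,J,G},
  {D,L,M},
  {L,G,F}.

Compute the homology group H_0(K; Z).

Fix the vertex order A < B < D < E < F < G < J < L < M and write every simplex with vertices in increasing order. Then dim K = 2 and the simplices of K are:

  0-simplices (9): A, B, D, E, F, G, J, L, M
  1-simplices (27): AD, AE, AF, AG, AJ, AL, BD, BE, BF, BG, BJ, BM, DE, DG, DL, DM, EF, EJ, EM, FG, FL, FM, GJ, GL, JL, JM, LM
  2-simplices (18): ADE, ADG, AEF, AFL, AGJ, AJL, BDE, BDM, BEJ, BFG, BFM, BGJ, DGL, DLM, EFM, EJM, FGL, JLM

giving chain groups C_0 ≅ Z^9, C_1 ≅ Z^27, C_2 ≅ Z^18.

∂_1: C_1 → C_0 is given by ∂[p,q] = [q] − [p]. For instance
  ∂FG = G − F.
This gives a 9×27 integer matrix of rank 8; reducing to Smith normal form yields diagonal entries (1,1,1,1,1,1,1,1).

∂_2: C_2 → C_1 maps a triangle to the signed sum of its edges. For instance
  ∂ADG = DG − AG + AD,
  ∂EJM = JM − EM + EJ.
The 27×18 boundary matrix has rank 18 and Smith normal form diag(1,1,1,1,1,1,1,1,1,1,1,1,1,1,1,1,1,2).

Reading off H_k = ker ∂_k / im ∂_{k+1}:

  H_0: rank C_0 − rank ∂_1 = 9 − 8 = 1, and the invariant factors of ∂_1 are all 1, so H_0 = Z.

(K is a triangulation of the Klein bottle.)

H_0 = Z.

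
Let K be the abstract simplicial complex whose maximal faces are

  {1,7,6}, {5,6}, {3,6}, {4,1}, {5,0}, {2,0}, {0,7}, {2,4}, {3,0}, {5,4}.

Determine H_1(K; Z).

K has 8 vertices, 12 edges, 1 triangle.
rank ∂_1 = 7, rank ∂_2 = 1 ⇒ b_1 = 12 − 7 − 1 = 4; all invariant factors of ∂_2 are 1 so no torsion. So H_1 ≅ Z^4.

H_1 ≅ Z^4.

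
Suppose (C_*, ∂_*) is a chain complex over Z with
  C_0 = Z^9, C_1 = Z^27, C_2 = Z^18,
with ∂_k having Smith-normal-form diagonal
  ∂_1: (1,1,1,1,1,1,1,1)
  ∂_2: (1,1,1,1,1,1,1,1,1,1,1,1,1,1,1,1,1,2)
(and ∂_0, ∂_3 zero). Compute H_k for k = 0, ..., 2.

H_0: b_0 = 9 − 0 − 8 = 1; torsion from ∂_1 factors > 1: none. So H_0 ≅ Z.
H_1: b_1 = 27 − 8 − 18 = 1; torsion from ∂_2 factors > 1: [2]. So H_1 ≅ Z ⊕ Z/2.
H_2: b_2 = 18 − 18 − 0 = 0; torsion from ∂_3 factors > 1: none. So H_2 ≅ 0.

H_0 ≅ Z,  H_1 ≅ Z ⊕ Z/2,  H_2 = 0.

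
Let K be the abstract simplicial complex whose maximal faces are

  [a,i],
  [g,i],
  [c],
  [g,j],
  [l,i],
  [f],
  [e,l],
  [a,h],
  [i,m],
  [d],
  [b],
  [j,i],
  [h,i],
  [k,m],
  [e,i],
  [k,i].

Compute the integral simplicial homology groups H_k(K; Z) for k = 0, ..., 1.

H_0 ≅ Z^5,  H_1 ≅ Z^4.

Take the total order a < b < c < d < e < f < g < h < i < j < k < l < m on the vertex set. Then K (dimension 1) consists of the simplices:

  0-simplices (13): a, b, c, d, e, f, g, h, i, j, k, l, m
  1-simplices (12): ah, ai, ei, el, gi, gj, hi, ij, ik, il, im, km

so the chain groups are C_0 ≅ Z^13, C_1 ≅ Z^12.

∂_1: C_1 → C_0 sends each edge [p,q] (with p < q) to q − p.
This gives a 13×12 integer matrix of rank 8; reducing to Smith normal form yields diagonal entries (1,1,1,1,1,1,1,1).

From H_k ≅ ker(∂_k) / im(∂_{k+1}) we obtain:

  H_0: rank C_0 − rank ∂_1 = 13 − 8 = 5, and the invariant factors of ∂_1 are all 1, so H_0 = Z^5.
  H_1: rank ker ∂_1 − rank ∂_2 = (12 − 8) − 0 = 4, and there is no ∂_2, so H_1 = Z^4.

(K is a triangulation of the disjoint union of a set of 4 points and a wedge of 4 circles.)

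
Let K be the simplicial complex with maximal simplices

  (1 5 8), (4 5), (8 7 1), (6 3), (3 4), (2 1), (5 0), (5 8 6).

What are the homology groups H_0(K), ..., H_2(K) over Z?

Take the total order 0 < 1 < 2 < 3 < 4 < 5 < 6 < 7 < 8 on the vertex set. Then K (dimension 2) consists of the simplices:

  0-simplices (9): [0], [1], [2], [3], [4], [5], [6], [7], [8]
  1-simplices (12): [0,5], [1,2], [1,5], [1,7], [1,8], [3,4], [3,6], [4,5], [5,6], [5,8], [6,8], [7,8]
  2-simplices (3): [1,5,8], [1,7,8], [5,6,8]

giving chain groups C_0 ≅ Z^9, C_1 ≅ Z^12, C_2 ≅ Z^3.

The boundary map ∂_1: C_1 → C_0 is given by ∂[p,q] = [q] − [p]. For instance
  ∂[7,8] = [8] − [7].
As a 9×12 matrix over Z this has rank 8, with invariant factors (1,1,1,1,1,1,1,1).

∂_2: C_2 → C_1 sends each 2-simplex [p,q,r] to [q,r] − [p,r] + [p,q]. For instance
  ∂[5,6,8] = [6,8] − [5,8] + [5,6],
  ∂[1,5,8] = [5,8] − [1,8] + [1,5].
The resulting 12×3 matrix has rank 3, and its Smith normal form has invariant factors (1,1,1).

Now H_k = ker ∂_k / im ∂_{k+1}, so:

  H_0: rank C_0 − rank ∂_1 = 9 − 8 = 1, and the invariant factors of ∂_1 are all 1, so H_0 ≅ Z.
  H_1: rank ker ∂_1 − rank ∂_2 = (12 − 8) − 3 = 1, and the invariant factors of ∂_2 are all 1, so H_1 ≅ Z.
  H_2: rank ker ∂_2 − rank ∂_3 = (3 − 3) − 0 = 0, and there is no ∂_3, so H_2 ≅ 0.

H_0 = Z,  H_1 = Z,  H_2 = 0.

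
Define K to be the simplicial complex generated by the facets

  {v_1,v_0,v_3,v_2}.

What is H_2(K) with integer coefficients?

H_2 ≅ 0.

Fix the vertex order v_0 < v_1 < v_2 < v_3 and write every simplex with vertices in increasing order. Then dim K = 3 and the simplices of K are:

  0-simplices (4): [v_0], [v_1], [v_2], [v_3]
  1-simplices (6): [v_0,v_1], [v_0,v_2], [v_0,v_3], [v_1,v_2], [v_1,v_3], [v_2,v_3]
  2-simplices (4): [v_0,v_1,v_2], [v_0,v_1,v_3], [v_0,v_2,v_3], [v_1,v_2,v_3]
  3-simplices (1): [v_0,v_1,v_2,v_3]

Hence C_0 ≅ Z^4, C_1 ≅ Z^6, C_2 ≅ Z^4, C_3 ≅ Z^1.

Boundary ∂_1: C_1 → C_0 is given by ∂[p,q] = [q] − [p]. For instance
  ∂[v_0,v_2] = [v_2] − [v_0].
The 4×6 boundary matrix has rank 3 and Smith normal form diag(1,1,1).

∂_2: C_2 → C_1 sends each 2-simplex [p,q,r] to [q,r] − [p,r] + [p,q]. For instance
  ∂[v_0,v_2,v_3] = [v_2,v_3] − [v_0,v_3] + [v_0,v_2],
  ∂[v_1,v_2,v_3] = [v_2,v_3] − [v_1,v_3] + [v_1,v_2].
As a 6×4 matrix over Z this has rank 3, with invariant factors (1,1,1).

The boundary map ∂_3: C_3 → C_2 sends each 3-simplex σ to the alternating sum Σ_i (−1)^i (σ with its i-th vertex removed). For instance
  ∂[v_0,v_1,v_2,v_3] = [v_1,v_2,v_3] − [v_0,v_2,v_3] + [v_0,v_1,v_3] − [v_0,v_1,v_2].
This gives a 4×1 integer matrix of rank 1; reducing to Smith normal form yields diagonal entries (1).

Reading off H_k = ker ∂_k / im ∂_{k+1}:

  H_2: rank ker ∂_2 − rank ∂_3 = (4 − 3) − 1 = 0, and the invariant factors of ∂_3 are all 1, so H_2 = 0.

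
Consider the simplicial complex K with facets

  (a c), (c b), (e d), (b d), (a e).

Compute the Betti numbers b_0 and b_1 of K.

b_0 = 1, b_1 = 1.

We work with the vertex ordering a < b < c < d < e. The simplices of K, each written with vertices in increasing order, are:

  0-simplices (5): a, b, c, d, e
  1-simplices (5): ac, ae, bc, bd, de

so the chain groups are C_0 ≅ Z^5, C_1 ≅ Z^5.

∂_1: C_1 → C_0 maps an edge to its endpoints' difference, ∂[p,q] = q − p. For instance
  ∂bd = d − b.
This gives a 5×5 integer matrix of rank 4; reducing to Smith normal form yields diagonal entries (1,1,1,1).

From H_k ≅ ker(∂_k) / im(∂_{k+1}) we obtain:

  H_0: rank C_0 − rank ∂_1 = 5 − 4 = 1, and the invariant factors of ∂_1 are all 1, so H_0 = Z.
  H_1: rank ker ∂_1 − rank ∂_2 = (5 − 4) − 0 = 1, and there is no ∂_2, so H_1 = Z.

Hence the Betti numbers are b_0 = 1, b_1 = 1.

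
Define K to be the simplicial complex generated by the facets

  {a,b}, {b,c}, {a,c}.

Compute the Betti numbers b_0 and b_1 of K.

b_0 = 1, b_1 = 1.

Order the vertices as a < b < c. Listing each simplex with vertices in this order, K has dimension 1 with simplices:

  0-simplices (3): a, b, c
  1-simplices (3): ab, ac, bc

giving chain groups C_0 ≅ Z^3, C_1 ≅ Z^3.

The boundary map ∂_1: C_1 → C_0 maps an edge to its endpoints' difference, ∂[p,q] = q − p.
The resulting 3×3 matrix has rank 2, and its Smith normal form has invariant factors (1,1).

Reading off H_k = ker ∂_k / im ∂_{k+1}:

  H_0: rank C_0 − rank ∂_1 = 3 − 2 = 1, and the invariant factors of ∂_1 are all 1, so H_0 = Z.
  H_1: rank ker ∂_1 − rank ∂_2 = (3 − 2) − 0 = 1, and there is no ∂_2, so H_1 = Z.

As a check, the Euler characteristic is 3 − 3 = 0, which agrees with 1 − 1 = 0.
(K is a triangulation of the circle S^1.)

Hence the Betti numbers are b_0 = 1, b_1 = 1.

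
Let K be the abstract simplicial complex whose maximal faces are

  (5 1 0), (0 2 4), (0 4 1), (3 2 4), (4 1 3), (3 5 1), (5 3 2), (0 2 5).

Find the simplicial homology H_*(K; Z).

H_0 ≅ Z,  H_1 = 0,  H_2 ≅ Z.

Order the vertices as 0 < 1 < 2 < 3 < 4 < 5. Listing each simplex with vertices in this order, K has dimension 2 with simplices:

  0-simplices (6): [0], [1], [2], [3], [4], [5]
  1-simplices (12): [0,1], [0,2], [0,4], [0,5], [1,3], [1,4], [1,5], [2,3], [2,4], [2,5], [3,4], [3,5]
  2-simplices (8): [0,1,4], [0,1,5], [0,2,4], [0,2,5], [1,3,4], [1,3,5], [2,3,4], [2,3,5]

Hence C_0 ≅ Z^6, C_1 ≅ Z^12, C_2 ≅ Z^8.

Boundary ∂_1: C_1 → C_0 sends each edge [p,q] (with p < q) to q − p. For instance
  ∂[0,5] = [5] − [0].
This gives a 6×12 integer matrix of rank 5; reducing to Smith normal form yields diagonal entries (1,1,1,1,1).

The boundary map ∂_2: C_2 → C_1 maps a triangle to the signed sum of its edges. For instance
  ∂[0,1,4] = [1,4] − [0,4] + [0,1],
  ∂[0,1,5] = [1,5] − [0,5] + [0,1].
As a 12×8 matrix over Z this has rank 7, with invariant factors (1,1,1,1,1,1,1).

Computing H_k = (kernel of ∂_k) / (image of ∂_{k+1}):

  H_0: rank C_0 − rank ∂_1 = 6 − 5 = 1, and the invariant factors of ∂_1 are all 1, so H_0 = Z.
  H_1: rank ker ∂_1 − rank ∂_2 = (12 − 5) − 7 = 0, and the invariant factors of ∂_2 are all 1, so H_1 = 0.
  H_2: rank ker ∂_2 − rank ∂_3 = (8 − 7) − 0 = 1, and there is no ∂_3, so H_2 = Z.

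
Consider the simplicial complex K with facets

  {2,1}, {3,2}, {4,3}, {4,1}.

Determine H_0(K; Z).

H_0 = Z.

Order the vertices as 1 < 2 < 3 < 4. Listing each simplex with vertices in this order, K has dimension 1 with simplices:

  0-simplices (4): [1], [2], [3], [4]
  1-simplices (4): [1,2], [1,4], [2,3], [3,4]

Hence C_0 ≅ Z^4, C_1 ≅ Z^4.

The boundary map ∂_1: C_1 → C_0 sends each edge [p,q] (with p < q) to q − p. For instance
  ∂[3,4] = [4] − [3].
The resulting 4×4 matrix has rank 3, and its Smith normal form has invariant factors (1,1,1).

Reading off H_k = ker ∂_k / im ∂_{k+1}:

  H_0: rank C_0 − rank ∂_1 = 4 − 3 = 1, and the invariant factors of ∂_1 are all 1, so H_0 = Z.

(K is a triangulation of the circle S^1.)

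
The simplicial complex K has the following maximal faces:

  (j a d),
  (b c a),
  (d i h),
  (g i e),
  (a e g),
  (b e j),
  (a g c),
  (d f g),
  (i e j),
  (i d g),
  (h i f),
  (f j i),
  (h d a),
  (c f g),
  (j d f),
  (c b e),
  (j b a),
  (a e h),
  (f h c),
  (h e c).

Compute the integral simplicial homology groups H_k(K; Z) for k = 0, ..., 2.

H_0 ≅ Z,  H_1 ≅ Z ⊕ Z_2,  H_2 = 0.

We work with the vertex ordering a < b < c < d < e < f < g < h < i < j. The simplices of K, each written with vertices in increasing order, are:

  0-simplices (10): a, b, c, d, e, f, g, h, i, j
  1-simplices (30): ab, ac, ad, ae, ag, ah, aj, bc, be, bj, ce, cf, cg, ch, df, dg, dh, di, dj, eg, eh, ei, ej, fg, fh, fi, fj, gi, hi, ij
  2-simplices (20): abc, abj, acg, adh, adj, aeg, aeh, bce, bej, ceh, cfg, cfh, dfg, dfj, dgi, dhi, egi, eij, fhi, fij

Hence C_0 ≅ Z^10, C_1 ≅ Z^30, C_2 ≅ Z^20.

The boundary map ∂_1: C_1 → C_0 maps an edge to its endpoints' difference, ∂[p,q] = q − p. For instance
  ∂ac = c − a.
As a 10×30 matrix over Z this has rank 9, with invariant factors (1,1,1,1,1,1,1,1,1).

The boundary map ∂_2: C_2 → C_1 acts by ∂[p,q,r] = [q,r] − [p,r] + [p,q]. For instance
  ∂adh = dh − ah + ad,
  ∂abj = bj − aj + ab.
This gives a 30×20 integer matrix of rank 20; reducing to Smith normal form yields diagonal entries (1,1,1,1,1,1,1,1,1,1,1,1,1,1,1,1,1,1,1,2).

Now H_k = ker ∂_k / im ∂_{k+1}, so:

  H_0: rank C_0 − rank ∂_1 = 10 − 9 = 1, and the invariant factors of ∂_1 are all 1, so H_0 = Z.
  H_1: rank ker ∂_1 − rank ∂_2 = (30 − 9) − 20 = 1, and ∂_2 has invariant factor 2 > 1, so H_1 = Z ⊕ Z_2.
  H_2: rank ker ∂_2 − rank ∂_3 = (20 − 20) − 0 = 0, and there is no ∂_3, so H_2 = 0.

As a check, the Euler characteristic is 10 − 30 + 20 = 0, which agrees with 1 − 1 + 0 = 0.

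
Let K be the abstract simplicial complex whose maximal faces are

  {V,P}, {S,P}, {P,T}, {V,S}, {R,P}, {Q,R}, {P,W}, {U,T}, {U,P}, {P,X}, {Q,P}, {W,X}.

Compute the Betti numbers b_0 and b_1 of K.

K has 9 vertices, 12 edges.
rank ∂_0 = 0, rank ∂_1 = 8 ⇒ b_0 = 9 − 0 − 8 = 1; all invariant factors of ∂_1 are 1 so no torsion. So H_0 = Z.
rank ∂_1 = 8, rank ∂_2 = 0 ⇒ b_1 = 12 − 8 − 0 = 4. So H_1 = Z^4.

b_0 = 1, b_1 = 4.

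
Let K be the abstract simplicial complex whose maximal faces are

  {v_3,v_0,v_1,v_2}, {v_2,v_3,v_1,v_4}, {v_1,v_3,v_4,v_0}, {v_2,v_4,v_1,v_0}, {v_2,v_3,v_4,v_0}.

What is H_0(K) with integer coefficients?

Take the total order v_0 < v_1 < v_2 < v_3 < v_4 on the vertex set. Then K (dimension 3) consists of the simplices:

  0-simplices (5): [v_0], [v_1], [v_2], [v_3], [v_4]
  1-simplices (10): [v_0,v_1], [v_0,v_2], [v_0,v_3], [v_0,v_4], [v_1,v_2], [v_1,v_3], [v_1,v_4], [v_2,v_3], [v_2,v_4], [v_3,v_4]
  2-simplices (10): [v_0,v_1,v_2], [v_0,v_1,v_3], [v_0,v_1,v_4], [v_0,v_2,v_3], [v_0,v_2,v_4], [v_0,v_3,v_4], [v_1,v_2,v_3], [v_1,v_2,v_4], [v_1,v_3,v_4], [v_2,v_3,v_4]
  3-simplices (5): [v_0,v_1,v_2,v_3], [v_0,v_1,v_2,v_4], [v_0,v_1,v_3,v_4], [v_0,v_2,v_3,v_4], [v_1,v_2,v_3,v_4]

so the chain groups are C_0 ≅ Z^5, C_1 ≅ Z^10, C_2 ≅ Z^10, C_3 ≅ Z^5.

The boundary map ∂_1: C_1 → C_0 maps an edge to its endpoints' difference, ∂[p,q] = q − p.
The 5×10 boundary matrix has rank 4 and Smith normal form diag(1,1,1,1).

The boundary map ∂_2: C_2 → C_1 acts by ∂[p,q,r] = [q,r] − [p,r] + [p,q]. For instance
  ∂[v_0,v_3,v_4] = [v_3,v_4] − [v_0,v_4] + [v_0,v_3],
  ∂[v_1,v_2,v_4] = [v_2,v_4] − [v_1,v_4] + [v_1,v_2].
This gives a 10×10 integer matrix of rank 6; reducing to Smith normal form yields diagonal entries (1,1,1,1,1,1).

Boundary ∂_3: C_3 → C_2 sends each 3-simplex σ to the alternating sum Σ_i (−1)^i (σ with its i-th vertex removed). For instance
  ∂[v_0,v_2,v_3,v_4] = [v_2,v_3,v_4] − [v_0,v_3,v_4] + [v_0,v_2,v_4] − [v_0,v_2,v_3],
  ∂[v_0,v_1,v_2,v_3] = [v_1,v_2,v_3] − [v_0,v_2,v_3] + [v_0,v_1,v_3] − [v_0,v_1,v_2].
The 10×5 boundary matrix has rank 4 and Smith normal form diag(1,1,1,1).

From H_k ≅ ker(∂_k) / im(∂_{k+1}) we obtain:

  H_0: rank C_0 − rank ∂_1 = 5 − 4 = 1, and the invariant factors of ∂_1 are all 1, so H_0 ≅ Z.

H_0 = Z.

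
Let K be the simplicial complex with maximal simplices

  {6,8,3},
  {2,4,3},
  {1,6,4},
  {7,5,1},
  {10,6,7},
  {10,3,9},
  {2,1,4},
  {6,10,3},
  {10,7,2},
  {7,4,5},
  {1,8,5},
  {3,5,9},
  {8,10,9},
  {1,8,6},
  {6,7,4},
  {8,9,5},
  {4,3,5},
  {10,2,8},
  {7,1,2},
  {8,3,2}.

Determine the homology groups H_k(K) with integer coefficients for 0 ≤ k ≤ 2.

Take the total order 1 < 2 < 3 < 4 < 5 < 6 < 7 < 8 < 9 < 10 on the vertex set. Then K (dimension 2) consists of the simplices:

  0-simplices (10): [1], [2], [3], [4], [5], [6], [7], [8], [9], [10]
  1-simplices (30): (30 of them)
  2-simplices (20): (20 of them)

Hence C_0 ≅ Z^10, C_1 ≅ Z^30, C_2 ≅ Z^20.

∂_1: C_1 → C_0 is given by ∂[p,q] = [q] − [p]. For instance
  ∂[2,10] = [10] − [2].
This gives a 10×30 integer matrix of rank 9; reducing to Smith normal form yields diagonal entries (1,1,1,1,1,1,1,1,1).

∂_2: C_2 → C_1 sends each 2-simplex [p,q,r] to [q,r] − [p,r] + [p,q]. For instance
  ∂[3,9,10] = [9,10] − [3,10] + [3,9],
  ∂[1,5,7] = [5,7] − [1,7] + [1,5].
The 30×20 boundary matrix has rank 20 and Smith normal form diag(1,1,1,1,1,1,1,1,1,1,1,1,1,1,1,1,1,1,1,2).

Computing H_k = (kernel of ∂_k) / (image of ∂_{k+1}):

  H_0: rank C_0 − rank ∂_1 = 10 − 9 = 1, and the invariant factors of ∂_1 are all 1, so H_0 ≅ Z.
  H_1: rank ker ∂_1 − rank ∂_2 = (30 − 9) − 20 = 1, and ∂_2 has invariant factor 2 > 1, so H_1 ≅ Z ⊕ Z/2.
  H_2: rank ker ∂_2 − rank ∂_3 = (20 − 20) − 0 = 0, and there is no ∂_3, so H_2 ≅ 0.

As a check, the Euler characteristic is 10 − 30 + 20 = 0, which agrees with 1 − 1 + 0 = 0.
(K is a triangulation of the Klein bottle.)

H_0 ≅ Z,  H_1 ≅ Z ⊕ Z/2,  H_2 = 0.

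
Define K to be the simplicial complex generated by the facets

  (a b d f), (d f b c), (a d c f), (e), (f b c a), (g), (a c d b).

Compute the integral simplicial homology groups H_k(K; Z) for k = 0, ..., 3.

Take the total order a < b < c < d < e < f < g on the vertex set. Then K (dimension 3) consists of the simplices:

  0-simplices (7): a, b, c, d, e, f, g
  1-simplices (10): ab, ac, ad, af, bc, bd, bf, cd, cf, df
  2-simplices (10): abc, abd, abf, acd, acf, adf, bcd, bcf, bdf, cdf
  3-simplices (5): abcd, abcf, abdf, acdf, bcdf

giving chain groups C_0 ≅ Z^7, C_1 ≅ Z^10, C_2 ≅ Z^10, C_3 ≅ Z^5.

∂_1: C_1 → C_0 is given by ∂[p,q] = [q] − [p].
As a 7×10 matrix over Z this has rank 4, with invariant factors (1,1,1,1).

Boundary ∂_2: C_2 → C_1 maps a triangle to the signed sum of its edges. For instance
  ∂abd = bd − ad + ab,
  ∂abf = bf − af + ab.
The 10×10 boundary matrix has rank 6 and Smith normal form diag(1,1,1,1,1,1).

∂_3: C_3 → C_2 sends each 3-simplex σ to the alternating sum Σ_i (−1)^i (σ with its i-th vertex removed). For instance
  ∂abcd = bcd − acd + abd − abc,
  ∂acdf = cdf − adf + acf − acd.
The resulting 10×5 matrix has rank 4, and its Smith normal form has invariant factors (1,1,1,1).

Now H_k = ker ∂_k / im ∂_{k+1}, so:

  H_0: rank C_0 − rank ∂_1 = 7 − 4 = 3, and the invariant factors of ∂_1 are all 1, so H_0 = Z^3.
  H_1: rank ker ∂_1 − rank ∂_2 = (10 − 4) − 6 = 0, and the invariant factors of ∂_2 are all 1, so H_1 = 0.
  H_2: rank ker ∂_2 − rank ∂_3 = (10 − 6) − 4 = 0, and the invariant factors of ∂_3 are all 1, so H_2 = 0.
  H_3: rank ker ∂_3 − rank ∂_4 = (5 − 4) − 0 = 1, and there is no ∂_4, so H_3 = Z.

As a check, the Euler characteristic is 7 − 10 + 10 − 5 = 2, which agrees with 3 − 0 + 0 − 1 = 2.

H_0 = Z^3,  H_1 = 0,  H_2 = 0,  H_3 = Z.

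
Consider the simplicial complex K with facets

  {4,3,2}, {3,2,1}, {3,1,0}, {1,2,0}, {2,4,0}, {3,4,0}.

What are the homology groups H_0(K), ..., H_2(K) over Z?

H_0 = Z,  H_1 = 0,  H_2 = Z.

Order the vertices as 0 < 1 < 2 < 3 < 4. Listing each simplex with vertices in this order, K has dimension 2 with simplices:

  0-simplices (5): [0], [1], [2], [3], [4]
  1-simplices (9): [0,1], [0,2], [0,3], [0,4], [1,2], [1,3], [2,3], [2,4], [3,4]
  2-simplices (6): [0,1,2], [0,1,3], [0,2,4], [0,3,4], [1,2,3], [2,3,4]

giving chain groups C_0 ≅ Z^5, C_1 ≅ Z^9, C_2 ≅ Z^6.

Boundary ∂_1: C_1 → C_0 is given by ∂[p,q] = [q] − [p].
The 5×9 boundary matrix has rank 4 and Smith normal form diag(1,1,1,1).

The boundary map ∂_2: C_2 → C_1 sends each 2-simplex [p,q,r] to [q,r] − [p,r] + [p,q]. For instance
  ∂[0,2,4] = [2,4] − [0,4] + [0,2],
  ∂[0,3,4] = [3,4] − [0,4] + [0,3].
As a 9×6 matrix over Z this has rank 5, with invariant factors (1,1,1,1,1).

Now H_k = ker ∂_k / im ∂_{k+1}, so:

  H_0: rank C_0 − rank ∂_1 = 5 − 4 = 1, and the invariant factors of ∂_1 are all 1, so H_0 ≅ Z.
  H_1: rank ker ∂_1 − rank ∂_2 = (9 − 4) − 5 = 0, and the invariant factors of ∂_2 are all 1, so H_1 ≅ 0.
  H_2: rank ker ∂_2 − rank ∂_3 = (6 − 5) − 0 = 1, and there is no ∂_3, so H_2 ≅ Z.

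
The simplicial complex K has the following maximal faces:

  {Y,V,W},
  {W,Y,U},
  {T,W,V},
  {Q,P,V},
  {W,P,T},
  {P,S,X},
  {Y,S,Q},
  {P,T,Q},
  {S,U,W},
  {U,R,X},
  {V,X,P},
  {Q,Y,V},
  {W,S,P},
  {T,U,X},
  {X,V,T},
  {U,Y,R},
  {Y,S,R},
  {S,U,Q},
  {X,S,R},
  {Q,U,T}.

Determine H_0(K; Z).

H_0 ≅ Z.

We work with the vertex ordering P < Q < R < S < T < U < V < W < X < Y. The simplices of K, each written with vertices in increasing order, are:

  0-simplices (10): P, Q, R, S, T, U, V, W, X, Y
  1-simplices (30): PQ, PS, PT, PV, PW, PX, QS, QT, QU, QV, QY, RS, RU, RX, RY, SU, SW, SX, SY, TU, TV, TW, TX, UW, UX, UY, VW, VX, VY, WY
  2-simplices (20): PQT, PQV, PSW, PSX, PTW, PVX, QSU, QSY, QTU, QVY, RSX, RSY, RUX, RUY, SUW, TUX, TVW, TVX, UWY, VWY

Hence C_0 ≅ Z^10, C_1 ≅ Z^30, C_2 ≅ Z^20.

Boundary ∂_1: C_1 → C_0 sends each edge [p,q] (with p < q) to q − p. For instance
  ∂PS = S − P.
The 10×30 boundary matrix has rank 9 and Smith normal form diag(1,1,1,1,1,1,1,1,1).

Boundary ∂_2: C_2 → C_1 maps a triangle to the signed sum of its edges. For instance
  ∂PSX = SX − PX + PS,
  ∂PQT = QT − PT + PQ.
The 30×20 boundary matrix has rank 20 and Smith normal form diag(1,1,1,1,1,1,1,1,1,1,1,1,1,1,1,1,1,1,1,2).

Computing H_k = (kernel of ∂_k) / (image of ∂_{k+1}):

  H_0: rank C_0 − rank ∂_1 = 10 − 9 = 1, and the invariant factors of ∂_1 are all 1, so H_0 ≅ Z.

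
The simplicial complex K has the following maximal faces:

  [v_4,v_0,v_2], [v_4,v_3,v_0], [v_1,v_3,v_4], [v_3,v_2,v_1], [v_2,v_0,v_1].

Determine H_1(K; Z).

H_1 = Z.

Take the total order v_0 < v_1 < v_2 < v_3 < v_4 on the vertex set. Then K (dimension 2) consists of the simplices:

  0-simplices (5): [v_0], [v_1], [v_2], [v_3], [v_4]
  1-simplices (10): [v_0,v_1], [v_0,v_2], [v_0,v_3], [v_0,v_4], [v_1,v_2], [v_1,v_3], [v_1,v_4], [v_2,v_3], [v_2,v_4], [v_3,v_4]
  2-simplices (5): [v_0,v_1,v_2], [v_0,v_2,v_4], [v_0,v_3,v_4], [v_1,v_2,v_3], [v_1,v_3,v_4]

Hence C_0 ≅ Z^5, C_1 ≅ Z^10, C_2 ≅ Z^5.

The boundary map ∂_1: C_1 → C_0 maps an edge to its endpoints' difference, ∂[p,q] = q − p. For instance
  ∂[v_0,v_2] = [v_2] − [v_0].
This gives a 5×10 integer matrix of rank 4; reducing to Smith normal form yields diagonal entries (1,1,1,1).

The boundary map ∂_2: C_2 → C_1 acts by ∂[p,q,r] = [q,r] − [p,r] + [p,q]. For instance
  ∂[v_0,v_2,v_4] = [v_2,v_4] − [v_0,v_4] + [v_0,v_2],
  ∂[v_0,v_3,v_4] = [v_3,v_4] − [v_0,v_4] + [v_0,v_3].
The 10×5 boundary matrix has rank 5 and Smith normal form diag(1,1,1,1,1).

Now H_k = ker ∂_k / im ∂_{k+1}, so:

  H_1: rank ker ∂_1 − rank ∂_2 = (10 − 4) − 5 = 1, and the invariant factors of ∂_2 are all 1, so H_1 = Z.

(K is a triangulation of the Möbius band.)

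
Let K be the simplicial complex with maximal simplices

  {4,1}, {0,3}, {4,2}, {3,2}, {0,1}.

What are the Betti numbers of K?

b_0 = 1, b_1 = 1.

Fix the vertex order 0 < 1 < 2 < 3 < 4 and write every simplex with vertices in increasing order. Then dim K = 1 and the simplices of K are:

  0-simplices (5): [0], [1], [2], [3], [4]
  1-simplices (5): [0,1], [0,3], [1,4], [2,3], [2,4]

giving chain groups C_0 ≅ Z^5, C_1 ≅ Z^5.

∂_1: C_1 → C_0 sends each edge [p,q] (with p < q) to q − p. For instance
  ∂[0,1] = [1] − [0].
This gives a 5×5 integer matrix of rank 4; reducing to Smith normal form yields diagonal entries (1,1,1,1).

Now H_k = ker ∂_k / im ∂_{k+1}, so:

  H_0: rank C_0 − rank ∂_1 = 5 − 4 = 1, and the invariant factors of ∂_1 are all 1, so H_0 ≅ Z.
  H_1: rank ker ∂_1 − rank ∂_2 = (5 − 4) − 0 = 1, and there is no ∂_2, so H_1 ≅ Z.

(K is a triangulation of the circle S^1.)

Hence the Betti numbers are b_0 = 1, b_1 = 1.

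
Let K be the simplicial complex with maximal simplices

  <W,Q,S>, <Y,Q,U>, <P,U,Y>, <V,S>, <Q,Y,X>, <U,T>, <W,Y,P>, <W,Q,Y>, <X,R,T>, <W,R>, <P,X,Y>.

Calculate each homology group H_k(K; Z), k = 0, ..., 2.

Order the vertices as P < Q < R < S < T < U < V < W < X < Y. Listing each simplex with vertices in this order, K has dimension 2 with simplices:

  0-simplices (10): P, Q, R, S, T, U, V, W, X, Y
  1-simplices (19): PU, PW, PX, PY, QS, QU, QW, QX, QY, RT, RW, RX, SV, SW, TU, TX, UY, WY, XY
  2-simplices (8): PUY, PWY, PXY, QSW, QUY, QWY, QXY, RTX

so the chain groups are C_0 ≅ Z^10, C_1 ≅ Z^19, C_2 ≅ Z^8.

∂_1: C_1 → C_0 is given by ∂[p,q] = [q] − [p].
The resulting 10×19 matrix has rank 9, and its Smith normal form has invariant factors (1,1,1,1,1,1,1,1,1).

Boundary ∂_2: C_2 → C_1 maps a triangle to the signed sum of its edges. For instance
  ∂QUY = UY − QY + QU,
  ∂QXY = XY − QY + QX.
As a 19×8 matrix over Z this has rank 8, with invariant factors (1,1,1,1,1,1,1,1).

Reading off H_k = ker ∂_k / im ∂_{k+1}:

  H_0: rank C_0 − rank ∂_1 = 10 − 9 = 1, and the invariant factors of ∂_1 are all 1, so H_0 = Z.
  H_1: rank ker ∂_1 − rank ∂_2 = (19 − 9) − 8 = 2, and the invariant factors of ∂_2 are all 1, so H_1 = Z^2.
  H_2: rank ker ∂_2 − rank ∂_3 = (8 − 8) − 0 = 0, and there is no ∂_3, so H_2 = 0.

H_0 ≅ Z,  H_1 ≅ Z^2,  H_2 = 0.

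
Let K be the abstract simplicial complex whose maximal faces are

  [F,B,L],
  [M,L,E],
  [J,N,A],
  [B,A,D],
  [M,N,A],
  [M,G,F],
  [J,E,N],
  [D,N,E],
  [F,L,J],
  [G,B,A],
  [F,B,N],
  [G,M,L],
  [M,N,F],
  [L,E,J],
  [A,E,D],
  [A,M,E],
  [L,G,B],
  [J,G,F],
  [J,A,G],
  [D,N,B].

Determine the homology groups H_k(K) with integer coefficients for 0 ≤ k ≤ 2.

H_0 = Z,  H_1 = Z ⊕ Z_2,  H_2 = 0.

Order the vertices as A < B < D < E < F < G < J < L < M < N. Listing each simplex with vertices in this order, K has dimension 2 with simplices:

  0-simplices (10): A, B, D, E, F, G, J, L, M, N
  1-simplices (30): AB, AD, AE, AG, AJ, AM, AN, BD, BF, BG, BL, BN, DE, DN, EJ, EL, EM, EN, FG, FJ, FL, FM, FN, GJ, GL, GM, JL, JN, LM, MN
  2-simplices (20): ABD, ABG, ADE, AEM, AGJ, AJN, AMN, BDN, BFL, BFN, BGL, DEN, EJL, EJN, ELM, FGJ, FGM, FJL, FMN, GLM

so the chain groups are C_0 ≅ Z^10, C_1 ≅ Z^30, C_2 ≅ Z^20.

∂_1: C_1 → C_0 maps an edge to its endpoints' difference, ∂[p,q] = q − p. For instance
  ∂MN = N − M.
The 10×30 boundary matrix has rank 9 and Smith normal form diag(1,1,1,1,1,1,1,1,1).

Boundary ∂_2: C_2 → C_1 acts by ∂[p,q,r] = [q,r] − [p,r] + [p,q]. For instance
  ∂AMN = MN − AN + AM,
  ∂AGJ = GJ − AJ + AG.
As a 30×20 matrix over Z this has rank 20, with invariant factors (1,1,1,1,1,1,1,1,1,1,1,1,1,1,1,1,1,1,1,2).

Computing H_k = (kernel of ∂_k) / (image of ∂_{k+1}):

  H_0: rank C_0 − rank ∂_1 = 10 − 9 = 1, and the invariant factors of ∂_1 are all 1, so H_0 = Z.
  H_1: rank ker ∂_1 − rank ∂_2 = (30 − 9) − 20 = 1, and ∂_2 has invariant factor 2 > 1, so H_1 = Z ⊕ Z_2.
  H_2: rank ker ∂_2 − rank ∂_3 = (20 − 20) − 0 = 0, and there is no ∂_3, so H_2 = 0.

(K is a triangulation of the Klein bottle.)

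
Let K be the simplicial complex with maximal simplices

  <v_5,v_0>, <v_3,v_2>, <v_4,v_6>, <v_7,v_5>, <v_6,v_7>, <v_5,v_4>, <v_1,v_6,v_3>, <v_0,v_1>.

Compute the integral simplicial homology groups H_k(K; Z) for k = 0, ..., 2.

Fix the vertex order v_0 < v_1 < v_2 < v_3 < v_4 < v_5 < v_6 < v_7 and write every simplex with vertices in increasing order. Then dim K = 2 and the simplices of K are:

  0-simplices (8): [v_0], [v_1], [v_2], [v_3], [v_4], [v_5], [v_6], [v_7]
  1-simplices (10): [v_0,v_1], [v_0,v_5], [v_1,v_3], [v_1,v_6], [v_2,v_3], [v_3,v_6], [v_4,v_5], [v_4,v_6], [v_5,v_7], [v_6,v_7]
  2-simplices (1): [v_1,v_3,v_6]

so the chain groups are C_0 ≅ Z^8, C_1 ≅ Z^10, C_2 ≅ Z^1.

Boundary ∂_1: C_1 → C_0 maps an edge to its endpoints' difference, ∂[p,q] = q − p. For instance
  ∂[v_1,v_6] = [v_6] − [v_1].
The 8×10 boundary matrix has rank 7 and Smith normal form diag(1,1,1,1,1,1,1).

Boundary ∂_2: C_2 → C_1 sends each 2-simplex [p,q,r] to [q,r] − [p,r] + [p,q]. For instance
  ∂[v_1,v_3,v_6] = [v_3,v_6] − [v_1,v_6] + [v_1,v_3].
As a 10×1 matrix over Z this has rank 1, with invariant factors (1).

Reading off H_k = ker ∂_k / im ∂_{k+1}:

  H_0: rank C_0 − rank ∂_1 = 8 − 7 = 1, and the invariant factors of ∂_1 are all 1, so H_0 = Z.
  H_1: rank ker ∂_1 − rank ∂_2 = (10 − 7) − 1 = 2, and the invariant factors of ∂_2 are all 1, so H_1 = Z^2.
  H_2: rank ker ∂_2 − rank ∂_3 = (1 − 1) − 0 = 0, and there is no ∂_3, so H_2 = 0.

H_0 = Z,  H_1 = Z^2,  H_2 = 0.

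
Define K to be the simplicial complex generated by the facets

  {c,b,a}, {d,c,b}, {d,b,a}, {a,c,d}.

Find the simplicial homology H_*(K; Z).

Fix the vertex order a < b < c < d and write every simplex with vertices in increasing order. Then dim K = 2 and the simplices of K are:

  0-simplices (4): a, b, c, d
  1-simplices (6): ab, ac, ad, bc, bd, cd
  2-simplices (4): abc, abd, acd, bcd

so the chain groups are C_0 ≅ Z^4, C_1 ≅ Z^6, C_2 ≅ Z^4.

∂_1: C_1 → C_0 is given by ∂[p,q] = [q] − [p].
This gives a 4×6 integer matrix of rank 3; reducing to Smith normal form yields diagonal entries (1,1,1).

The boundary map ∂_2: C_2 → C_1 maps a triangle to the signed sum of its edges. For instance
  ∂abd = bd − ad + ab,
  ∂bcd = cd − bd + bc.
The resulting 6×4 matrix has rank 3, and its Smith normal form has invariant factors (1,1,1).

Reading off H_k = ker ∂_k / im ∂_{k+1}:

  H_0: rank C_0 − rank ∂_1 = 4 − 3 = 1, and the invariant factors of ∂_1 are all 1, so H_0 = Z.
  H_1: rank ker ∂_1 − rank ∂_2 = (6 − 3) − 3 = 0, and the invariant factors of ∂_2 are all 1, so H_1 = 0.
  H_2: rank ker ∂_2 − rank ∂_3 = (4 − 3) − 0 = 1, and there is no ∂_3, so H_2 = Z.

H_0 ≅ Z,  H_1 = 0,  H_2 ≅ Z.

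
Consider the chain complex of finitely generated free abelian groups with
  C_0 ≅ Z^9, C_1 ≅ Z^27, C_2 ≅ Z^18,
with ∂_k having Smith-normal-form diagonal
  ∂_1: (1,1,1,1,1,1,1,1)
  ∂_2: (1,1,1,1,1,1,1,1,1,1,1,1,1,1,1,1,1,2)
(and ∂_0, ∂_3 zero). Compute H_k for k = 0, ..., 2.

H_0: b_0 = 9 − 0 − 8 = 1; torsion from ∂_1 factors > 1: none. So H_0 = Z.
H_1: b_1 = 27 − 8 − 18 = 1; torsion from ∂_2 factors > 1: [2]. So H_1 = Z × Z/2.
H_2: b_2 = 18 − 18 − 0 = 0; torsion from ∂_3 factors > 1: none. So H_2 = 0.

H_0 = Z,  H_1 = Z × Z/2,  H_2 = 0.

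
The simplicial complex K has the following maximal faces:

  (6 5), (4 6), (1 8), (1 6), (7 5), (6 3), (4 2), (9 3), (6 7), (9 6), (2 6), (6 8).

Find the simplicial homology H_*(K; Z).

Order the vertices as 1 < 2 < 3 < 4 < 5 < 6 < 7 < 8 < 9. Listing each simplex with vertices in this order, K has dimension 1 with simplices:

  0-simplices (9): [1], [2], [3], [4], [5], [6], [7], [8], [9]
  1-simplices (12): [1,6], [1,8], [2,4], [2,6], [3,6], [3,9], [4,6], [5,6], [5,7], [6,7], [6,8], [6,9]

Hence C_0 ≅ Z^9, C_1 ≅ Z^12.

∂_1: C_1 → C_0 sends each edge [p,q] (with p < q) to q − p. For instance
  ∂[1,8] = [8] − [1].
This gives a 9×12 integer matrix of rank 8; reducing to Smith normal form yields diagonal entries (1,1,1,1,1,1,1,1).

Reading off H_k = ker ∂_k / im ∂_{k+1}:

  H_0: rank C_0 − rank ∂_1 = 9 − 8 = 1, and the invariant factors of ∂_1 are all 1, so H_0 ≅ Z.
  H_1: rank ker ∂_1 − rank ∂_2 = (12 − 8) − 0 = 4, and there is no ∂_2, so H_1 ≅ Z^4.

H_0 ≅ Z,  H_1 ≅ Z^4.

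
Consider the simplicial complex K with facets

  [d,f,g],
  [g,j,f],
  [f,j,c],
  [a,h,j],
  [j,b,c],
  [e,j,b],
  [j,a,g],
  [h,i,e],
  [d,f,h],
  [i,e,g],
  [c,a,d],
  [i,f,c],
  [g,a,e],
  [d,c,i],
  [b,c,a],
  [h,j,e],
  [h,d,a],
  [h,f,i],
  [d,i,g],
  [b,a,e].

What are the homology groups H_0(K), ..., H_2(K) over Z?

Fix the vertex order a < b < c < d < e < f < g < h < i < j and write every simplex with vertices in increasing order. Then dim K = 2 and the simplices of K are:

  0-simplices (10): a, b, c, d, e, f, g, h, i, j
  1-simplices (30): ab, ac, ad, ae, ag, ah, aj, bc, be, bj, cd, cf, ci, cj, df, dg, dh, di, eg, eh, ei, ej, fg, fh, fi, fj, gi, gj, hi, hj
  2-simplices (20): abc, abe, acd, adh, aeg, agj, ahj, bcj, bej, cdi, cfi, cfj, dfg, dfh, dgi, egi, ehi, ehj, fgj, fhi

Hence C_0 ≅ Z^10, C_1 ≅ Z^30, C_2 ≅ Z^20.

Boundary ∂_1: C_1 → C_0 maps an edge to its endpoints' difference, ∂[p,q] = q − p. For instance
  ∂cf = f − c.
The 10×30 boundary matrix has rank 9 and Smith normal form diag(1,1,1,1,1,1,1,1,1).

Boundary ∂_2: C_2 → C_1 sends each 2-simplex [p,q,r] to [q,r] − [p,r] + [p,q]. For instance
  ∂cdi = di − ci + cd,
  ∂cfj = fj − cj + cf.
The 30×20 boundary matrix has rank 20 and Smith normal form diag(1,1,1,1,1,1,1,1,1,1,1,1,1,1,1,1,1,1,1,2).

From H_k ≅ ker(∂_k) / im(∂_{k+1}) we obtain:

  H_0: rank C_0 − rank ∂_1 = 10 − 9 = 1, and the invariant factors of ∂_1 are all 1, so H_0 = Z.
  H_1: rank ker ∂_1 − rank ∂_2 = (30 − 9) − 20 = 1, and ∂_2 has invariant factor 2 > 1, so H_1 = Z × Z/2.
  H_2: rank ker ∂_2 − rank ∂_3 = (20 − 20) − 0 = 0, and there is no ∂_3, so H_2 = 0.

As a check, the Euler characteristic is 10 − 30 + 20 = 0, which agrees with 1 − 1 + 0 = 0.

H_0 ≅ Z,  H_1 ≅ Z × Z/2,  H_2 = 0.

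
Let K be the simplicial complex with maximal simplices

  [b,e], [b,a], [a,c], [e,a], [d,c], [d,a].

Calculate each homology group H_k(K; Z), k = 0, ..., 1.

Order the vertices as a < b < c < d < e. Listing each simplex with vertices in this order, K has dimension 1 with simplices:

  0-simplices (5): a, b, c, d, e
  1-simplices (6): ab, ac, ad, ae, be, cd

Hence C_0 ≅ Z^5, C_1 ≅ Z^6.

The boundary map ∂_1: C_1 → C_0 is given by ∂[p,q] = [q] − [p].
The resulting 5×6 matrix has rank 4, and its Smith normal form has invariant factors (1,1,1,1).

Reading off H_k = ker ∂_k / im ∂_{k+1}:

  H_0: rank C_0 − rank ∂_1 = 5 − 4 = 1, and the invariant factors of ∂_1 are all 1, so H_0 ≅ Z.
  H_1: rank ker ∂_1 − rank ∂_2 = (6 − 4) − 0 = 2, and there is no ∂_2, so H_1 ≅ Z^2.

(K is a triangulation of a wedge of 2 circles.)

H_0 = Z,  H_1 = Z^2.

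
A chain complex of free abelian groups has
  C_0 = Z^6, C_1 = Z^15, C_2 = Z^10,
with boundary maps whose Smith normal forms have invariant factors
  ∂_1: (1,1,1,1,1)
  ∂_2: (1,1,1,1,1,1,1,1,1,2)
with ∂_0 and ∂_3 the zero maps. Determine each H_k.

H_0 = Z,  H_1 = Z/2,  H_2 = 0.

H_0: b_0 = 6 − 0 − 5 = 1; torsion from ∂_1 factors > 1: none. So H_0 = Z.
H_1: b_1 = 15 − 5 − 10 = 0; torsion from ∂_2 factors > 1: [2]. So H_1 = Z/2.
H_2: b_2 = 10 − 10 − 0 = 0; torsion from ∂_3 factors > 1: none. So H_2 = 0.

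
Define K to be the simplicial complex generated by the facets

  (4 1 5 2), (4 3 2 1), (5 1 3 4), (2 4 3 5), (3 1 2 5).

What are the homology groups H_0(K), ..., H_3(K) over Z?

K has 5 vertices, 10 edges, 10 triangles, 5 3-simplices.
rank ∂_0 = 0, rank ∂_1 = 4 ⇒ b_0 = 5 − 0 − 4 = 1; all invariant factors of ∂_1 are 1 so no torsion. So H_0 = Z.
rank ∂_1 = 4, rank ∂_2 = 6 ⇒ b_1 = 10 − 4 − 6 = 0; all invariant factors of ∂_2 are 1 so no torsion. So H_1 = 0.
rank ∂_2 = 6, rank ∂_3 = 4 ⇒ b_2 = 10 − 6 − 4 = 0; all invariant factors of ∂_3 are 1 so no torsion. So H_2 = 0.
rank ∂_3 = 4, rank ∂_4 = 0 ⇒ b_3 = 5 − 4 − 0 = 1. So H_3 = Z.

H_0 ≅ Z,  H_1 = 0,  H_2 = 0,  H_3 ≅ Z.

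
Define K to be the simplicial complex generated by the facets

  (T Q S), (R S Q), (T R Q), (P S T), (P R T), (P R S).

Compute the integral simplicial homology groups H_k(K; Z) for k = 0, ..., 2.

H_0 = Z,  H_1 = 0,  H_2 = Z.

Fix the vertex order P < Q < R < S < T and write every simplex with vertices in increasing order. Then dim K = 2 and the simplices of K are:

  0-simplices (5): P, Q, R, S, T
  1-simplices (9): PR, PS, PT, QR, QS, QT, RS, RT, ST
  2-simplices (6): PRS, PRT, PST, QRS, QRT, QST

Hence C_0 ≅ Z^5, C_1 ≅ Z^9, C_2 ≅ Z^6.

∂_1: C_1 → C_0 sends each edge [p,q] (with p < q) to q − p. For instance
  ∂QS = S − Q.
This gives a 5×9 integer matrix of rank 4; reducing to Smith normal form yields diagonal entries (1,1,1,1).

∂_2: C_2 → C_1 acts by ∂[p,q,r] = [q,r] − [p,r] + [p,q]. For instance
  ∂QRS = RS − QS + QR,
  ∂QRT = RT − QT + QR.
The resulting 9×6 matrix has rank 5, and its Smith normal form has invariant factors (1,1,1,1,1).

From H_k ≅ ker(∂_k) / im(∂_{k+1}) we obtain:

  H_0: rank C_0 − rank ∂_1 = 5 − 4 = 1, and the invariant factors of ∂_1 are all 1, so H_0 ≅ Z.
  H_1: rank ker ∂_1 − rank ∂_2 = (9 − 4) − 5 = 0, and the invariant factors of ∂_2 are all 1, so H_1 ≅ 0.
  H_2: rank ker ∂_2 − rank ∂_3 = (6 − 5) − 0 = 1, and there is no ∂_3, so H_2 ≅ Z.

As a check, the Euler characteristic is 5 − 9 + 6 = 2, which agrees with 1 − 0 + 1 = 2.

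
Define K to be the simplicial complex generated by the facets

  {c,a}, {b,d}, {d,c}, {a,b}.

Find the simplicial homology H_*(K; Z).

We work with the vertex ordering a < b < c < d. The simplices of K, each written with vertices in increasing order, are:

  0-simplices (4): a, b, c, d
  1-simplices (4): ab, ac, bd, cd

so the chain groups are C_0 ≅ Z^4, C_1 ≅ Z^4.

The boundary map ∂_1: C_1 → C_0 is given by ∂[p,q] = [q] − [p]. For instance
  ∂cd = d − c.
The 4×4 boundary matrix has rank 3 and Smith normal form diag(1,1,1).

Reading off H_k = ker ∂_k / im ∂_{k+1}:

  H_0: rank C_0 − rank ∂_1 = 4 − 3 = 1, and the invariant factors of ∂_1 are all 1, so H_0 ≅ Z.
  H_1: rank ker ∂_1 − rank ∂_2 = (4 − 3) − 0 = 1, and there is no ∂_2, so H_1 ≅ Z.

H_0 ≅ Z,  H_1 ≅ Z.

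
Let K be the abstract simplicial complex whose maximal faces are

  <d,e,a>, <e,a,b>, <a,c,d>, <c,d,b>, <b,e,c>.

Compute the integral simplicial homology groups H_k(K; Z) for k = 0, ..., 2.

H_0 = Z,  H_1 = Z,  H_2 = 0.

Fix the vertex order a < b < c < d < e and write every simplex with vertices in increasing order. Then dim K = 2 and the simplices of K are:

  0-simplices (5): a, b, c, d, e
  1-simplices (10): ab, ac, ad, ae, bc, bd, be, cd, ce, de
  2-simplices (5): abe, acd, ade, bcd, bce

Hence C_0 ≅ Z^5, C_1 ≅ Z^10, C_2 ≅ Z^5.

Boundary ∂_1: C_1 → C_0 maps an edge to its endpoints' difference, ∂[p,q] = q − p. For instance
  ∂bd = d − b.
This gives a 5×10 integer matrix of rank 4; reducing to Smith normal form yields diagonal entries (1,1,1,1).

The boundary map ∂_2: C_2 → C_1 maps a triangle to the signed sum of its edges. For instance
  ∂acd = cd − ad + ac,
  ∂bce = ce − be + bc.
The resulting 10×5 matrix has rank 5, and its Smith normal form has invariant factors (1,1,1,1,1).

From H_k ≅ ker(∂_k) / im(∂_{k+1}) we obtain:

  H_0: rank C_0 − rank ∂_1 = 5 − 4 = 1, and the invariant factors of ∂_1 are all 1, so H_0 = Z.
  H_1: rank ker ∂_1 − rank ∂_2 = (10 − 4) − 5 = 1, and the invariant factors of ∂_2 are all 1, so H_1 = Z.
  H_2: rank ker ∂_2 − rank ∂_3 = (5 − 5) − 0 = 0, and there is no ∂_3, so H_2 = 0.

As a check, the Euler characteristic is 5 − 10 + 5 = 0, which agrees with 1 − 1 + 0 = 0.
(K is a triangulation of the Möbius band.)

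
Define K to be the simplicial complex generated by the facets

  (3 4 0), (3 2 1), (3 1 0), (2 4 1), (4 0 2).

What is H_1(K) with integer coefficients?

Order the vertices as 0 < 1 < 2 < 3 < 4. Listing each simplex with vertices in this order, K has dimension 2 with simplices:

  0-simplices (5): [0], [1], [2], [3], [4]
  1-simplices (10): [0,1], [0,2], [0,3], [0,4], [1,2], [1,3], [1,4], [2,3], [2,4], [3,4]
  2-simplices (5): [0,1,3], [0,2,4], [0,3,4], [1,2,3], [1,2,4]

giving chain groups C_0 ≅ Z^5, C_1 ≅ Z^10, C_2 ≅ Z^5.

The boundary map ∂_1: C_1 → C_0 is given by ∂[p,q] = [q] − [p]. For instance
  ∂[2,3] = [3] − [2].
This gives a 5×10 integer matrix of rank 4; reducing to Smith normal form yields diagonal entries (1,1,1,1).

∂_2: C_2 → C_1 acts by ∂[p,q,r] = [q,r] − [p,r] + [p,q]. For instance
  ∂[0,3,4] = [3,4] − [0,4] + [0,3],
  ∂[0,2,4] = [2,4] − [0,4] + [0,2].
As a 10×5 matrix over Z this has rank 5, with invariant factors (1,1,1,1,1).

Reading off H_k = ker ∂_k / im ∂_{k+1}:

  H_1: rank ker ∂_1 − rank ∂_2 = (10 − 4) − 5 = 1, and the invariant factors of ∂_2 are all 1, so H_1 = Z.

(K is a triangulation of the Möbius band.)

H_1 ≅ Z.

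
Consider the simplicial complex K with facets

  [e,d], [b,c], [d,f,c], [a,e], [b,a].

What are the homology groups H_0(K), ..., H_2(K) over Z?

Fix the vertex order a < b < c < d < e < f and write every simplex with vertices in increasing order. Then dim K = 2 and the simplices of K are:

  0-simplices (6): a, b, c, d, e, f
  1-simplices (7): ab, ae, bc, cd, cf, de, df
  2-simplices (1): cdf

so the chain groups are C_0 ≅ Z^6, C_1 ≅ Z^7, C_2 ≅ Z^1.

Boundary ∂_1: C_1 → C_0 is given by ∂[p,q] = [q] − [p]. For instance
  ∂cd = d − c.
The resulting 6×7 matrix has rank 5, and its Smith normal form has invariant factors (1,1,1,1,1).

∂_2: C_2 → C_1 sends each 2-simplex [p,q,r] to [q,r] − [p,r] + [p,q]. For instance
  ∂cdf = df − cf + cd.
This gives a 7×1 integer matrix of rank 1; reducing to Smith normal form yields diagonal entries (1).

Computing H_k = (kernel of ∂_k) / (image of ∂_{k+1}):

  H_0: rank C_0 − rank ∂_1 = 6 − 5 = 1, and the invariant factors of ∂_1 are all 1, so H_0 = Z.
  H_1: rank ker ∂_1 − rank ∂_2 = (7 − 5) − 1 = 1, and the invariant factors of ∂_2 are all 1, so H_1 = Z.
  H_2: rank ker ∂_2 − rank ∂_3 = (1 − 1) − 0 = 0, and there is no ∂_3, so H_2 = 0.

H_0 ≅ Z,  H_1 ≅ Z,  H_2 = 0.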